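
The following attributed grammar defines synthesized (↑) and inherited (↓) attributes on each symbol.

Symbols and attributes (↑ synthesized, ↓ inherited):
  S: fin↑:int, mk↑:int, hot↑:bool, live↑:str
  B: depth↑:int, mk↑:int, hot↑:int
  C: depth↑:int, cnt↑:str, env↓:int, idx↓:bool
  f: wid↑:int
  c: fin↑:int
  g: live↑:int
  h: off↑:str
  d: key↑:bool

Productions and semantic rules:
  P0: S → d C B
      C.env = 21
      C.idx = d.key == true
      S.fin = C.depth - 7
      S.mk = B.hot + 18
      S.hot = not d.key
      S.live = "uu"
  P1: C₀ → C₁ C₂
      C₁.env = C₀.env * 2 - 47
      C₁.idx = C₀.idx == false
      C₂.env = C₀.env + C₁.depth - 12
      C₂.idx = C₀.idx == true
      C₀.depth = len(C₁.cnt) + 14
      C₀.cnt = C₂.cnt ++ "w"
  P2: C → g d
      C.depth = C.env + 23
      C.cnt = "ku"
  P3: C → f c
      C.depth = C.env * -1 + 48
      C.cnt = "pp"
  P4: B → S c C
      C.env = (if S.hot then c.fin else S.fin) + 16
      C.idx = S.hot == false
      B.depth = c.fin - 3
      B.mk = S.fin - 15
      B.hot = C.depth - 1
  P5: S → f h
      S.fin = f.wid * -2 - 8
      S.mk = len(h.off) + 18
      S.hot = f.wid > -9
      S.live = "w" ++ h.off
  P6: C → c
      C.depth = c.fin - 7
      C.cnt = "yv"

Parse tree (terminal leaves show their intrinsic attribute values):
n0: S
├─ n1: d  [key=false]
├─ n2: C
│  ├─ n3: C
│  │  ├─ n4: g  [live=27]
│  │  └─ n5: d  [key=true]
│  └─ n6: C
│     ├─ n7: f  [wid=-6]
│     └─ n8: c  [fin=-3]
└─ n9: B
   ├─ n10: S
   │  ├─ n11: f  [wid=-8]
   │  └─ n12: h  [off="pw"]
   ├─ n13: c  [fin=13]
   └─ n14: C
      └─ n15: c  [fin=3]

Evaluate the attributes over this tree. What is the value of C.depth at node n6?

21

1. n1.key = false  [terminal]
2. n2.env = 21  [21]
3. n2.idx = false  [d.key == true]
4. n3.env = -5  [C₀.env * 2 - 47]
5. n3.idx = true  [C₀.idx == false]
6. n4.live = 27  [terminal]
7. n5.key = true  [terminal]
8. n3.depth = 18  [C.env + 23]
9. n3.cnt = "ku"  ["ku"]
10. n6.env = 27  [C₀.env + C₁.depth - 12]
11. n6.idx = false  [C₀.idx == true]
12. n7.wid = -6  [terminal]
13. n8.fin = -3  [terminal]
14. n6.depth = 21  [C.env * -1 + 48]
15. n6.cnt = "pp"  ["pp"]
16. n2.depth = 16  [len(C₁.cnt) + 14]
17. n2.cnt = "ppw"  [C₂.cnt ++ "w"]
18. n11.wid = -8  [terminal]
19. n12.off = "pw"  [terminal]
20. n10.fin = 8  [f.wid * -2 - 8]
21. n10.mk = 20  [len(h.off) + 18]
22. n10.hot = true  [f.wid > -9]
23. n10.live = "wpw"  ["w" ++ h.off]
24. n13.fin = 13  [terminal]
25. n14.env = 29  [(if S.hot then c.fin else S.fin) + 16]
26. n14.idx = false  [S.hot == false]
27. n15.fin = 3  [terminal]
28. n14.depth = -4  [c.fin - 7]
29. n14.cnt = "yv"  ["yv"]
30. n9.depth = 10  [c.fin - 3]
31. n9.mk = -7  [S.fin - 15]
32. n9.hot = -5  [C.depth - 1]
33. n0.fin = 9  [C.depth - 7]
34. n0.mk = 13  [B.hot + 18]
35. n0.hot = true  [not d.key]
36. n0.live = "uu"  ["uu"]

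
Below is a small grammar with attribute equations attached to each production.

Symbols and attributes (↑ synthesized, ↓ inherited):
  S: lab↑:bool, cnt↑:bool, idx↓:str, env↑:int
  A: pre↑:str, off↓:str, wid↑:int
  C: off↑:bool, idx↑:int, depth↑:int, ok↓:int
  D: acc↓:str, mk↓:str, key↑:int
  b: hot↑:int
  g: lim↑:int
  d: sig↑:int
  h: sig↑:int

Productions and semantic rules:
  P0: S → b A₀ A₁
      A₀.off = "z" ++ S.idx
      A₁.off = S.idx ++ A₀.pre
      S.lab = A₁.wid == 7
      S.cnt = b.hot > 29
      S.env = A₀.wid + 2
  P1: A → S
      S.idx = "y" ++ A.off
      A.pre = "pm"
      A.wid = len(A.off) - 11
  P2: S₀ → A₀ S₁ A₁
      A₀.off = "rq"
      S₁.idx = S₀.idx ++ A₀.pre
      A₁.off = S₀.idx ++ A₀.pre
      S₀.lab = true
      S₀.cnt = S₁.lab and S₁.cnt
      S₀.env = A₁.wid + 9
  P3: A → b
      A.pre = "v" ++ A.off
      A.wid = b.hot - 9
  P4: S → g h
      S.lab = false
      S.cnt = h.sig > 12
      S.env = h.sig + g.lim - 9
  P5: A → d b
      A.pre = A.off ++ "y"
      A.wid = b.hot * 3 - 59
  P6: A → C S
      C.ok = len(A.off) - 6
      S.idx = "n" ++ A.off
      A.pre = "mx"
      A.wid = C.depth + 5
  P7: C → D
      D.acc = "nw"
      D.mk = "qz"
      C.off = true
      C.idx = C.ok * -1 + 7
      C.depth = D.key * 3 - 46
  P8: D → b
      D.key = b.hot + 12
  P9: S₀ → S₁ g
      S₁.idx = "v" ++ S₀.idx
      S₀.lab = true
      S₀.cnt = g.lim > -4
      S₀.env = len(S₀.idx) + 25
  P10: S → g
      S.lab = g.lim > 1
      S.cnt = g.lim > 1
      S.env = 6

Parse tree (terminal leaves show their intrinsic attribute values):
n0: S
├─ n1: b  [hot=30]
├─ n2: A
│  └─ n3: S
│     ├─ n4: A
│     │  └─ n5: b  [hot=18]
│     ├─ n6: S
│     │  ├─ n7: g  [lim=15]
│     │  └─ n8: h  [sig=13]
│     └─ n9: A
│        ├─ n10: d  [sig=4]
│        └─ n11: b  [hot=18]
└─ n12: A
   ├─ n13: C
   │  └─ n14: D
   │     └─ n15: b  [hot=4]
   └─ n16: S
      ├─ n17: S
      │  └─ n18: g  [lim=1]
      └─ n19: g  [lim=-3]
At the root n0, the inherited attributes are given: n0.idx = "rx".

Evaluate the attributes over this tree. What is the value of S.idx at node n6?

"yzrxvrq"

1. n0.idx = "rx"  [given at root]
2. n1.hot = 30  [terminal]
3. n2.off = "zrx"  ["z" ++ S.idx]
4. n3.idx = "yzrx"  ["y" ++ A.off]
5. n4.off = "rq"  ["rq"]
6. n5.hot = 18  [terminal]
7. n4.pre = "vrq"  ["v" ++ A.off]
8. n4.wid = 9  [b.hot - 9]
9. n6.idx = "yzrxvrq"  [S₀.idx ++ A₀.pre]
10. n7.lim = 15  [terminal]
11. n8.sig = 13  [terminal]
12. n6.lab = false  [false]
13. n6.cnt = true  [h.sig > 12]
14. n6.env = 19  [h.sig + g.lim - 9]
15. n9.off = "yzrxvrq"  [S₀.idx ++ A₀.pre]
16. n10.sig = 4  [terminal]
17. n11.hot = 18  [terminal]
18. n9.pre = "yzrxvrqy"  [A.off ++ "y"]
19. n9.wid = -5  [b.hot * 3 - 59]
20. n3.lab = true  [true]
21. n3.cnt = false  [S₁.lab and S₁.cnt]
22. n3.env = 4  [A₁.wid + 9]
23. n2.pre = "pm"  ["pm"]
24. n2.wid = -8  [len(A.off) - 11]
25. n12.off = "rxpm"  [S.idx ++ A₀.pre]
26. n13.ok = -2  [len(A.off) - 6]
27. n14.acc = "nw"  ["nw"]
28. n14.mk = "qz"  ["qz"]
29. n15.hot = 4  [terminal]
30. n14.key = 16  [b.hot + 12]
31. n13.off = true  [true]
32. n13.idx = 9  [C.ok * -1 + 7]
33. n13.depth = 2  [D.key * 3 - 46]
34. n16.idx = "nrxpm"  ["n" ++ A.off]
35. n17.idx = "vnrxpm"  ["v" ++ S₀.idx]
36. n18.lim = 1  [terminal]
37. n17.lab = false  [g.lim > 1]
38. n17.cnt = false  [g.lim > 1]
39. n17.env = 6  [6]
40. n19.lim = -3  [terminal]
41. n16.lab = true  [true]
42. n16.cnt = true  [g.lim > -4]
43. n16.env = 30  [len(S₀.idx) + 25]
44. n12.pre = "mx"  ["mx"]
45. n12.wid = 7  [C.depth + 5]
46. n0.lab = true  [A₁.wid == 7]
47. n0.cnt = true  [b.hot > 29]
48. n0.env = -6  [A₀.wid + 2]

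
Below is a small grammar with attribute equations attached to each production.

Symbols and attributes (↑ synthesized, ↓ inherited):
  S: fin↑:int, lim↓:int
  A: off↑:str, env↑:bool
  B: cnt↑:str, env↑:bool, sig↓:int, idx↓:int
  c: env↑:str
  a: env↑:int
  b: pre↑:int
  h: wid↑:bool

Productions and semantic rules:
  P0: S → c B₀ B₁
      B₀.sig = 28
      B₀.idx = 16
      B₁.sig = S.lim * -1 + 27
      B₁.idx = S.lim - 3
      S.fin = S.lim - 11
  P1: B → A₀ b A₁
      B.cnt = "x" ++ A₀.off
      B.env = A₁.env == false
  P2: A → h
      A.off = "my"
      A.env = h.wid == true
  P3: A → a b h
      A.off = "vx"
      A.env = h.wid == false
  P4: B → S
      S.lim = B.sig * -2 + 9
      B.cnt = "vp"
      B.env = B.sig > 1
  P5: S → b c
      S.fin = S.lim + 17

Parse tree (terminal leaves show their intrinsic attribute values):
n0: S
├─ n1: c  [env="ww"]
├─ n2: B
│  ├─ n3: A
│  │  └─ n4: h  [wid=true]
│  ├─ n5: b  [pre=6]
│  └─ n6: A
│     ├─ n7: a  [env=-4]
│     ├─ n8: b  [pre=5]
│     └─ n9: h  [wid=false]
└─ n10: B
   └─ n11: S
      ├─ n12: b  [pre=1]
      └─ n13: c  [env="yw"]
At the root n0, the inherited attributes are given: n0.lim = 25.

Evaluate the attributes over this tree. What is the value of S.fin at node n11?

1. n0.lim = 25  [given at root]
2. n1.env = "ww"  [terminal]
3. n2.sig = 28  [28]
4. n2.idx = 16  [16]
5. n4.wid = true  [terminal]
6. n3.off = "my"  ["my"]
7. n3.env = true  [h.wid == true]
8. n5.pre = 6  [terminal]
9. n7.env = -4  [terminal]
10. n8.pre = 5  [terminal]
11. n9.wid = false  [terminal]
12. n6.off = "vx"  ["vx"]
13. n6.env = true  [h.wid == false]
14. n2.cnt = "xmy"  ["x" ++ A₀.off]
15. n2.env = false  [A₁.env == false]
16. n10.sig = 2  [S.lim * -1 + 27]
17. n10.idx = 22  [S.lim - 3]
18. n11.lim = 5  [B.sig * -2 + 9]
19. n12.pre = 1  [terminal]
20. n13.env = "yw"  [terminal]
21. n11.fin = 22  [S.lim + 17]
22. n10.cnt = "vp"  ["vp"]
23. n10.env = true  [B.sig > 1]
24. n0.fin = 14  [S.lim - 11]

22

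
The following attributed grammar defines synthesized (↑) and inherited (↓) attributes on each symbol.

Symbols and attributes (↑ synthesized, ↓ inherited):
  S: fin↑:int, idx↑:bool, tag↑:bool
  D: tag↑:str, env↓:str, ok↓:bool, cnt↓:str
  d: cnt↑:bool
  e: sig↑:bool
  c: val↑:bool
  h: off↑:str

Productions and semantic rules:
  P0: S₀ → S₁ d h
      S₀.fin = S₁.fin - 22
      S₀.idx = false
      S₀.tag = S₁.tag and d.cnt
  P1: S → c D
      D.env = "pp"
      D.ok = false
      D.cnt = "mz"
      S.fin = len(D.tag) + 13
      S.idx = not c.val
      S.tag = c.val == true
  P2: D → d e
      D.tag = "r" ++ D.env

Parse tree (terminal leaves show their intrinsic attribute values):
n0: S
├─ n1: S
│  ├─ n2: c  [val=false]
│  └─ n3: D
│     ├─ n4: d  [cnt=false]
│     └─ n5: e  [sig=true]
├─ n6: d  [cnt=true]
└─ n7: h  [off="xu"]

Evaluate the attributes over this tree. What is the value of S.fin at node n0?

1. n2.val = false  [terminal]
2. n3.env = "pp"  ["pp"]
3. n3.ok = false  [false]
4. n3.cnt = "mz"  ["mz"]
5. n4.cnt = false  [terminal]
6. n5.sig = true  [terminal]
7. n3.tag = "rpp"  ["r" ++ D.env]
8. n1.fin = 16  [len(D.tag) + 13]
9. n1.idx = true  [not c.val]
10. n1.tag = false  [c.val == true]
11. n6.cnt = true  [terminal]
12. n7.off = "xu"  [terminal]
13. n0.fin = -6  [S₁.fin - 22]
14. n0.idx = false  [false]
15. n0.tag = false  [S₁.tag and d.cnt]

-6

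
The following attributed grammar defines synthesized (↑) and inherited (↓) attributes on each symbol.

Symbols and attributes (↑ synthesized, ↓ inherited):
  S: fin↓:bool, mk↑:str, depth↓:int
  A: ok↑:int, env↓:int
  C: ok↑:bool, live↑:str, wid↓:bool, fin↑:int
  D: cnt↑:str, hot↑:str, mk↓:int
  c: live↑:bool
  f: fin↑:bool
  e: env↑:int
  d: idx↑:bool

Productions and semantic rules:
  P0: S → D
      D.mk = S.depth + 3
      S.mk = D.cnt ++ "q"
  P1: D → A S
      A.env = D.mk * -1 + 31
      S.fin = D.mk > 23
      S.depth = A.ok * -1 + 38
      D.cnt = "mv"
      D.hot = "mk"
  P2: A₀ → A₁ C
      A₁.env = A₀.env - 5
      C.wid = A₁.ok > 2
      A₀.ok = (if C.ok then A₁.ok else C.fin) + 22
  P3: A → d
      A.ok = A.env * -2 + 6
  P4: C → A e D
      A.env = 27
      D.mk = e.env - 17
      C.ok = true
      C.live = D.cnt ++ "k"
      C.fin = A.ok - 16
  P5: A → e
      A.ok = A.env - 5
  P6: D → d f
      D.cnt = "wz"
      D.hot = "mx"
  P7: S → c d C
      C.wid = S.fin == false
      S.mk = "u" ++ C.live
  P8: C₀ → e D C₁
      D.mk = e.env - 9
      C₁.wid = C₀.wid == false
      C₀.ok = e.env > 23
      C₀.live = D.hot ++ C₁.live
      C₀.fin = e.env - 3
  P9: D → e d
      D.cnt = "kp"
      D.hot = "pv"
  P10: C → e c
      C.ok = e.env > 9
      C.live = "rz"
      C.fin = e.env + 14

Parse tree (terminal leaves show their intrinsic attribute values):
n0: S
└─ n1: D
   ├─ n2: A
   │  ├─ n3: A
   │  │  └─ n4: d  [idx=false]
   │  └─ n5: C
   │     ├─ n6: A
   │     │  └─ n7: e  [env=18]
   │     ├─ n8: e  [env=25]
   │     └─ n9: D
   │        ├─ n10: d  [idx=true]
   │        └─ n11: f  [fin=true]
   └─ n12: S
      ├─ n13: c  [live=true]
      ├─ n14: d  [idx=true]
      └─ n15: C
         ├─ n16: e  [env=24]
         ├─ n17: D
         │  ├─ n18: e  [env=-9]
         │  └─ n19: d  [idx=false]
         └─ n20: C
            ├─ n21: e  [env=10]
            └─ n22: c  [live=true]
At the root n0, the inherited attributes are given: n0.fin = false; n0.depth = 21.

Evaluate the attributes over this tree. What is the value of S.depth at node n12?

14

1. n0.fin = false  [given at root]
2. n0.depth = 21  [given at root]
3. n1.mk = 24  [S.depth + 3]
4. n2.env = 7  [D.mk * -1 + 31]
5. n3.env = 2  [A₀.env - 5]
6. n4.idx = false  [terminal]
7. n3.ok = 2  [A.env * -2 + 6]
8. n5.wid = false  [A₁.ok > 2]
9. n6.env = 27  [27]
10. n7.env = 18  [terminal]
11. n6.ok = 22  [A.env - 5]
12. n8.env = 25  [terminal]
13. n9.mk = 8  [e.env - 17]
14. n10.idx = true  [terminal]
15. n11.fin = true  [terminal]
16. n9.cnt = "wz"  ["wz"]
17. n9.hot = "mx"  ["mx"]
18. n5.ok = true  [true]
19. n5.live = "wzk"  [D.cnt ++ "k"]
20. n5.fin = 6  [A.ok - 16]
21. n2.ok = 24  [(if C.ok then A₁.ok else C.fin) + 22]
22. n12.fin = true  [D.mk > 23]
23. n12.depth = 14  [A.ok * -1 + 38]
24. n13.live = true  [terminal]
25. n14.idx = true  [terminal]
26. n15.wid = false  [S.fin == false]
27. n16.env = 24  [terminal]
28. n17.mk = 15  [e.env - 9]
29. n18.env = -9  [terminal]
30. n19.idx = false  [terminal]
31. n17.cnt = "kp"  ["kp"]
32. n17.hot = "pv"  ["pv"]
33. n20.wid = true  [C₀.wid == false]
34. n21.env = 10  [terminal]
35. n22.live = true  [terminal]
36. n20.ok = true  [e.env > 9]
37. n20.live = "rz"  ["rz"]
38. n20.fin = 24  [e.env + 14]
39. n15.ok = true  [e.env > 23]
40. n15.live = "pvrz"  [D.hot ++ C₁.live]
41. n15.fin = 21  [e.env - 3]
42. n12.mk = "upvrz"  ["u" ++ C.live]
43. n1.cnt = "mv"  ["mv"]
44. n1.hot = "mk"  ["mk"]
45. n0.mk = "mvq"  [D.cnt ++ "q"]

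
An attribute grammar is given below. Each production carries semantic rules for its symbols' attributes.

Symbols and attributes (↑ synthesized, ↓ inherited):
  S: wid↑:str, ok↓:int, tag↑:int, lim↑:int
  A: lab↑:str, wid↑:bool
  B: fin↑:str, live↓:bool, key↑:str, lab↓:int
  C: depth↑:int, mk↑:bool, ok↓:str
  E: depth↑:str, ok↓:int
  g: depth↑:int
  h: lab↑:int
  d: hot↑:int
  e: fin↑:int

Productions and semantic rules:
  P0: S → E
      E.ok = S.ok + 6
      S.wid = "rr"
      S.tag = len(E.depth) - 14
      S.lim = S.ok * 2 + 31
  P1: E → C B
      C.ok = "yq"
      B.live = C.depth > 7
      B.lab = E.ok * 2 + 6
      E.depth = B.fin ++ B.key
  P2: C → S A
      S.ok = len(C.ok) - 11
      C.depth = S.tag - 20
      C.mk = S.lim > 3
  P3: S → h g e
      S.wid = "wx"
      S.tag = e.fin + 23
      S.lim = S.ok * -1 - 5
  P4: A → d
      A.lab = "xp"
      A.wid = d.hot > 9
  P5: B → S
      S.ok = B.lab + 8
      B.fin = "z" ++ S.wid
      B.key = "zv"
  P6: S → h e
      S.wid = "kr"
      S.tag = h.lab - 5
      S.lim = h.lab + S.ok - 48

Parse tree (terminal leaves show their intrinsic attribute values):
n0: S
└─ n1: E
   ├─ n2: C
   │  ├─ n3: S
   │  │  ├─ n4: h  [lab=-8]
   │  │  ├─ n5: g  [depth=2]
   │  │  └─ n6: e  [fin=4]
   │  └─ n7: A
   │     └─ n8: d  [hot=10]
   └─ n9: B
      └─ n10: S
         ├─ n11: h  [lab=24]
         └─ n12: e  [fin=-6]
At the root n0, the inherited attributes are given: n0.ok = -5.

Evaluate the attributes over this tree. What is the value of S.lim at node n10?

-8

1. n0.ok = -5  [given at root]
2. n1.ok = 1  [S.ok + 6]
3. n2.ok = "yq"  ["yq"]
4. n3.ok = -9  [len(C.ok) - 11]
5. n4.lab = -8  [terminal]
6. n5.depth = 2  [terminal]
7. n6.fin = 4  [terminal]
8. n3.wid = "wx"  ["wx"]
9. n3.tag = 27  [e.fin + 23]
10. n3.lim = 4  [S.ok * -1 - 5]
11. n8.hot = 10  [terminal]
12. n7.lab = "xp"  ["xp"]
13. n7.wid = true  [d.hot > 9]
14. n2.depth = 7  [S.tag - 20]
15. n2.mk = true  [S.lim > 3]
16. n9.live = false  [C.depth > 7]
17. n9.lab = 8  [E.ok * 2 + 6]
18. n10.ok = 16  [B.lab + 8]
19. n11.lab = 24  [terminal]
20. n12.fin = -6  [terminal]
21. n10.wid = "kr"  ["kr"]
22. n10.tag = 19  [h.lab - 5]
23. n10.lim = -8  [h.lab + S.ok - 48]
24. n9.fin = "zkr"  ["z" ++ S.wid]
25. n9.key = "zv"  ["zv"]
26. n1.depth = "zkrzv"  [B.fin ++ B.key]
27. n0.wid = "rr"  ["rr"]
28. n0.tag = -9  [len(E.depth) - 14]
29. n0.lim = 21  [S.ok * 2 + 31]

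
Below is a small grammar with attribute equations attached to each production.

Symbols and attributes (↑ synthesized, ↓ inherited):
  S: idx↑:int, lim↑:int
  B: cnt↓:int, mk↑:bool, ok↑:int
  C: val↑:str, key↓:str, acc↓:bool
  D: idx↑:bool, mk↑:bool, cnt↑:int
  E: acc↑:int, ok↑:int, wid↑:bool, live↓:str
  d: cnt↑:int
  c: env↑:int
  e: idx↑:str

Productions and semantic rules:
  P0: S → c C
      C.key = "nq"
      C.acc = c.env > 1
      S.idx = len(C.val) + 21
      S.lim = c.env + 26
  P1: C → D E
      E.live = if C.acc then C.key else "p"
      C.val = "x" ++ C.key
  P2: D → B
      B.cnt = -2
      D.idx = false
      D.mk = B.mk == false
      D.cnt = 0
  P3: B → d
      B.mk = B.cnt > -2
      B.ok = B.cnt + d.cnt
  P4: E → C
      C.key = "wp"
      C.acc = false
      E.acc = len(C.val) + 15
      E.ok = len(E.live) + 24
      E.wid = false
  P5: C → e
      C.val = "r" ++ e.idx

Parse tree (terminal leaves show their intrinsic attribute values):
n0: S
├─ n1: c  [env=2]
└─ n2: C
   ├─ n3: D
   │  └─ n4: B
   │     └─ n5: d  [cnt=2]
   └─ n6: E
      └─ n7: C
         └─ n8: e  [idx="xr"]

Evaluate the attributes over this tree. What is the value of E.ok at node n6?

26

1. n1.env = 2  [terminal]
2. n2.key = "nq"  ["nq"]
3. n2.acc = true  [c.env > 1]
4. n4.cnt = -2  [-2]
5. n5.cnt = 2  [terminal]
6. n4.mk = false  [B.cnt > -2]
7. n4.ok = 0  [B.cnt + d.cnt]
8. n3.idx = false  [false]
9. n3.mk = true  [B.mk == false]
10. n3.cnt = 0  [0]
11. n6.live = "nq"  [if C.acc then C.key else "p"]
12. n7.key = "wp"  ["wp"]
13. n7.acc = false  [false]
14. n8.idx = "xr"  [terminal]
15. n7.val = "rxr"  ["r" ++ e.idx]
16. n6.acc = 18  [len(C.val) + 15]
17. n6.ok = 26  [len(E.live) + 24]
18. n6.wid = false  [false]
19. n2.val = "xnq"  ["x" ++ C.key]
20. n0.idx = 24  [len(C.val) + 21]
21. n0.lim = 28  [c.env + 26]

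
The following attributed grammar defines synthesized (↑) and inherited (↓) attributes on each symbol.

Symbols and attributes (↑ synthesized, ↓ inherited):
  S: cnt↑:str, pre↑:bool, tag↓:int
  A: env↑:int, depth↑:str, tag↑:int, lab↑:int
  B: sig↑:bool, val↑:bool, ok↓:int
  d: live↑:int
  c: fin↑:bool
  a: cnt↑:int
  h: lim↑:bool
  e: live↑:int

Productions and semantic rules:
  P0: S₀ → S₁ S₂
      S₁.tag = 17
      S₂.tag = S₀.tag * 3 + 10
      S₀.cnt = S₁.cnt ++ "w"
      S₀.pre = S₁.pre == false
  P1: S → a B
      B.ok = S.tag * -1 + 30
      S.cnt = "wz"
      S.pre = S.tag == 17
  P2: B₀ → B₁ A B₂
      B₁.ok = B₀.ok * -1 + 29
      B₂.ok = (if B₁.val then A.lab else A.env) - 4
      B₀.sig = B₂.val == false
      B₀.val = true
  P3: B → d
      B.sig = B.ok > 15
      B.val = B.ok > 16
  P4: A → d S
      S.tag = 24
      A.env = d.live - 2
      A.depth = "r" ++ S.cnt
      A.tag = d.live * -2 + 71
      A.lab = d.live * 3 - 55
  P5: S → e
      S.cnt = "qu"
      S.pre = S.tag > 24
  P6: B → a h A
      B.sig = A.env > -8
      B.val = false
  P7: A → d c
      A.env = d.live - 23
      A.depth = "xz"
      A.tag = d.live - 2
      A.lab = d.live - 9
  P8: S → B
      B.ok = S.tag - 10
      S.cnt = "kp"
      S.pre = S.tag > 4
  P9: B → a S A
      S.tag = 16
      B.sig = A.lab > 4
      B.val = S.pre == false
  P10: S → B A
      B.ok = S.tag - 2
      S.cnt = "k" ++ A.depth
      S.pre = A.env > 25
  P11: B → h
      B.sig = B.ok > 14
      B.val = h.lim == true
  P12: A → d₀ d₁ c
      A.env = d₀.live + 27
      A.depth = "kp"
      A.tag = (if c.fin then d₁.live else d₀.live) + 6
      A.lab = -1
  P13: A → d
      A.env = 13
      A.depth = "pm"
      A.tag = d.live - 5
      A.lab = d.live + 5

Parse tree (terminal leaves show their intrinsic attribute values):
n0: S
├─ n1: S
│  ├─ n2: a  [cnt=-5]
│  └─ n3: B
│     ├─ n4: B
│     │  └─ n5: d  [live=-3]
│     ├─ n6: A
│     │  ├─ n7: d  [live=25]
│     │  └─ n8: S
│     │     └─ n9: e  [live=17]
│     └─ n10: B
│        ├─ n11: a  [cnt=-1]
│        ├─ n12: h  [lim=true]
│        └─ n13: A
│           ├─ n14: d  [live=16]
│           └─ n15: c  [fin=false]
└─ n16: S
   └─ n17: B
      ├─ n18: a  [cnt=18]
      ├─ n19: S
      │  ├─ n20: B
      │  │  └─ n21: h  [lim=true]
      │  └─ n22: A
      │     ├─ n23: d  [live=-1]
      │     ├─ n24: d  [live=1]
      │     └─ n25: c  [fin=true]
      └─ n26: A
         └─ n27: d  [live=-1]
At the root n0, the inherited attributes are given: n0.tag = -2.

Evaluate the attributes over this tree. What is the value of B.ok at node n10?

1. n0.tag = -2  [given at root]
2. n1.tag = 17  [17]
3. n2.cnt = -5  [terminal]
4. n3.ok = 13  [S.tag * -1 + 30]
5. n4.ok = 16  [B₀.ok * -1 + 29]
6. n5.live = -3  [terminal]
7. n4.sig = true  [B.ok > 15]
8. n4.val = false  [B.ok > 16]
9. n7.live = 25  [terminal]
10. n8.tag = 24  [24]
11. n9.live = 17  [terminal]
12. n8.cnt = "qu"  ["qu"]
13. n8.pre = false  [S.tag > 24]
14. n6.env = 23  [d.live - 2]
15. n6.depth = "rqu"  ["r" ++ S.cnt]
16. n6.tag = 21  [d.live * -2 + 71]
17. n6.lab = 20  [d.live * 3 - 55]
18. n10.ok = 19  [(if B₁.val then A.lab else A.env) - 4]
19. n11.cnt = -1  [terminal]
20. n12.lim = true  [terminal]
21. n14.live = 16  [terminal]
22. n15.fin = false  [terminal]
23. n13.env = -7  [d.live - 23]
24. n13.depth = "xz"  ["xz"]
25. n13.tag = 14  [d.live - 2]
26. n13.lab = 7  [d.live - 9]
27. n10.sig = true  [A.env > -8]
28. n10.val = false  [false]
29. n3.sig = true  [B₂.val == false]
30. n3.val = true  [true]
31. n1.cnt = "wz"  ["wz"]
32. n1.pre = true  [S.tag == 17]
33. n16.tag = 4  [S₀.tag * 3 + 10]
34. n17.ok = -6  [S.tag - 10]
35. n18.cnt = 18  [terminal]
36. n19.tag = 16  [16]
37. n20.ok = 14  [S.tag - 2]
38. n21.lim = true  [terminal]
39. n20.sig = false  [B.ok > 14]
40. n20.val = true  [h.lim == true]
41. n23.live = -1  [terminal]
42. n24.live = 1  [terminal]
43. n25.fin = true  [terminal]
44. n22.env = 26  [d₀.live + 27]
45. n22.depth = "kp"  ["kp"]
46. n22.tag = 7  [(if c.fin then d₁.live else d₀.live) + 6]
47. n22.lab = -1  [-1]
48. n19.cnt = "kkp"  ["k" ++ A.depth]
49. n19.pre = true  [A.env > 25]
50. n27.live = -1  [terminal]
51. n26.env = 13  [13]
52. n26.depth = "pm"  ["pm"]
53. n26.tag = -6  [d.live - 5]
54. n26.lab = 4  [d.live + 5]
55. n17.sig = false  [A.lab > 4]
56. n17.val = false  [S.pre == false]
57. n16.cnt = "kp"  ["kp"]
58. n16.pre = false  [S.tag > 4]
59. n0.cnt = "wzw"  [S₁.cnt ++ "w"]
60. n0.pre = false  [S₁.pre == false]

19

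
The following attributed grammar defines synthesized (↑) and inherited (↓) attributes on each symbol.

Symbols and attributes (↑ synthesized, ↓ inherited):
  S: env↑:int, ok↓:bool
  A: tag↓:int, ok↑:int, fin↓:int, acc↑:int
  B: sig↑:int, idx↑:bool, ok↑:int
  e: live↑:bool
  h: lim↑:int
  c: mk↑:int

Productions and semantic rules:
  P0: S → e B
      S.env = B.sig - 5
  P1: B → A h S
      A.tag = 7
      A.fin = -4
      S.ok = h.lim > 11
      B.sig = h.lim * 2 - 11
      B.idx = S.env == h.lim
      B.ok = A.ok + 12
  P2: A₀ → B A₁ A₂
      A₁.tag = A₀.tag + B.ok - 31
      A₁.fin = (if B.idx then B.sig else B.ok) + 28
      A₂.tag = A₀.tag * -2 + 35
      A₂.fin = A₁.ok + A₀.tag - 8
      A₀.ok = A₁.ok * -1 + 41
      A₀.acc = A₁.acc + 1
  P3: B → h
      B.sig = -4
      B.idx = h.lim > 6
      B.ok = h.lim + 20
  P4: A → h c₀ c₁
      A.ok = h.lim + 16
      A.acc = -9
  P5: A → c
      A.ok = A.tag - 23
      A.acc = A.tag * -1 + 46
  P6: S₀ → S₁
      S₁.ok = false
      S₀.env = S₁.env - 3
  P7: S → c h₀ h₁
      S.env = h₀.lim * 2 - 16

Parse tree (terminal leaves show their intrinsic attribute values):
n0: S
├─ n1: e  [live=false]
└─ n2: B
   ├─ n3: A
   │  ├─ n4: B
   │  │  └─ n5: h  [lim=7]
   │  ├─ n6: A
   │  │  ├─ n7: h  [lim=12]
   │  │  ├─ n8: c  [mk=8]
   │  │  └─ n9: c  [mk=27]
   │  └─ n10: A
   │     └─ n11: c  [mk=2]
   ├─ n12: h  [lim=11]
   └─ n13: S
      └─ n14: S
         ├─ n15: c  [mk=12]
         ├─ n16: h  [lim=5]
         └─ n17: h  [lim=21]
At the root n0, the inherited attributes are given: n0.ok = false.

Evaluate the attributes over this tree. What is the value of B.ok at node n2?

1. n0.ok = false  [given at root]
2. n1.live = false  [terminal]
3. n3.tag = 7  [7]
4. n3.fin = -4  [-4]
5. n5.lim = 7  [terminal]
6. n4.sig = -4  [-4]
7. n4.idx = true  [h.lim > 6]
8. n4.ok = 27  [h.lim + 20]
9. n6.tag = 3  [A₀.tag + B.ok - 31]
10. n6.fin = 24  [(if B.idx then B.sig else B.ok) + 28]
11. n7.lim = 12  [terminal]
12. n8.mk = 8  [terminal]
13. n9.mk = 27  [terminal]
14. n6.ok = 28  [h.lim + 16]
15. n6.acc = -9  [-9]
16. n10.tag = 21  [A₀.tag * -2 + 35]
17. n10.fin = 27  [A₁.ok + A₀.tag - 8]
18. n11.mk = 2  [terminal]
19. n10.ok = -2  [A.tag - 23]
20. n10.acc = 25  [A.tag * -1 + 46]
21. n3.ok = 13  [A₁.ok * -1 + 41]
22. n3.acc = -8  [A₁.acc + 1]
23. n12.lim = 11  [terminal]
24. n13.ok = false  [h.lim > 11]
25. n14.ok = false  [false]
26. n15.mk = 12  [terminal]
27. n16.lim = 5  [terminal]
28. n17.lim = 21  [terminal]
29. n14.env = -6  [h₀.lim * 2 - 16]
30. n13.env = -9  [S₁.env - 3]
31. n2.sig = 11  [h.lim * 2 - 11]
32. n2.idx = false  [S.env == h.lim]
33. n2.ok = 25  [A.ok + 12]
34. n0.env = 6  [B.sig - 5]

25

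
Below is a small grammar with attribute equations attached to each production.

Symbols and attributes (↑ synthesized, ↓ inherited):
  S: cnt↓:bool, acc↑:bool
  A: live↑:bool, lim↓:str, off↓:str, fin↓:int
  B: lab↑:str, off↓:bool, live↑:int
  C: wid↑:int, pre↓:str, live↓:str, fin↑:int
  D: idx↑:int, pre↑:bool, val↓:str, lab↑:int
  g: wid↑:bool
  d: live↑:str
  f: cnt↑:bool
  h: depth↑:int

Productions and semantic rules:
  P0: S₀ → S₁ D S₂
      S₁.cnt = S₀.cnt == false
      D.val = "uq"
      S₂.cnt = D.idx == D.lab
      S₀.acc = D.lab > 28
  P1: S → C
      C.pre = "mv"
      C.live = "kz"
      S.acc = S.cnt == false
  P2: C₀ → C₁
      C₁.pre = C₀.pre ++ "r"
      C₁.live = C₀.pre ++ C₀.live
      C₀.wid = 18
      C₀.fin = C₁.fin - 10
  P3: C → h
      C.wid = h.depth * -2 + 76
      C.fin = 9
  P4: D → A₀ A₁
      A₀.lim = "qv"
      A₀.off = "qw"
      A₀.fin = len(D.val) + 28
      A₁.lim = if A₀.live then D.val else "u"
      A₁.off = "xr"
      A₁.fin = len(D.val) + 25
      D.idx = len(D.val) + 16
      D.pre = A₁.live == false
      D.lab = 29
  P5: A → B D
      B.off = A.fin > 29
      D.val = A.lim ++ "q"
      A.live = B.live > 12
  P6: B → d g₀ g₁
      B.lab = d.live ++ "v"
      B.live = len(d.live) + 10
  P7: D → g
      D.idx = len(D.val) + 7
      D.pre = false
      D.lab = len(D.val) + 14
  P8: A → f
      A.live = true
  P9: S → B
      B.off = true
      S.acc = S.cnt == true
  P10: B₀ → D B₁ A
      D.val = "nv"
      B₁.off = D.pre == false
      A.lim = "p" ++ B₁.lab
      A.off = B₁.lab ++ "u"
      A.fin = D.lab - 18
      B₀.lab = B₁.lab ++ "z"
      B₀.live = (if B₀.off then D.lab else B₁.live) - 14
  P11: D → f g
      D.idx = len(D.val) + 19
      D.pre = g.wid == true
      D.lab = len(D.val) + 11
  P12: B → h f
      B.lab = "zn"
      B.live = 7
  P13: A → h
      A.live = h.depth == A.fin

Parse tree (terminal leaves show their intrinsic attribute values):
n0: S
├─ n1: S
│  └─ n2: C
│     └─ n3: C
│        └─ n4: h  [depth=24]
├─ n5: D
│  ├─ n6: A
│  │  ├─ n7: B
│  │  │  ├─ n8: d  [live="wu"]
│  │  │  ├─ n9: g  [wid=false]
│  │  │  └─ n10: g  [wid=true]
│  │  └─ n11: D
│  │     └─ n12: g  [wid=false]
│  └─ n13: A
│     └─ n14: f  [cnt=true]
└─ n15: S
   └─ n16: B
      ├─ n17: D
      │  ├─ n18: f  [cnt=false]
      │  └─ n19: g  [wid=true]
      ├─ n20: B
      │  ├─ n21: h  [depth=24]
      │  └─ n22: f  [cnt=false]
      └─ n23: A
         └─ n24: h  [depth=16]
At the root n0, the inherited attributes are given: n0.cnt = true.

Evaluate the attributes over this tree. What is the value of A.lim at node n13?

"u"

1. n0.cnt = true  [given at root]
2. n1.cnt = false  [S₀.cnt == false]
3. n2.pre = "mv"  ["mv"]
4. n2.live = "kz"  ["kz"]
5. n3.pre = "mvr"  [C₀.pre ++ "r"]
6. n3.live = "mvkz"  [C₀.pre ++ C₀.live]
7. n4.depth = 24  [terminal]
8. n3.wid = 28  [h.depth * -2 + 76]
9. n3.fin = 9  [9]
10. n2.wid = 18  [18]
11. n2.fin = -1  [C₁.fin - 10]
12. n1.acc = true  [S.cnt == false]
13. n5.val = "uq"  ["uq"]
14. n6.lim = "qv"  ["qv"]
15. n6.off = "qw"  ["qw"]
16. n6.fin = 30  [len(D.val) + 28]
17. n7.off = true  [A.fin > 29]
18. n8.live = "wu"  [terminal]
19. n9.wid = false  [terminal]
20. n10.wid = true  [terminal]
21. n7.lab = "wuv"  [d.live ++ "v"]
22. n7.live = 12  [len(d.live) + 10]
23. n11.val = "qvq"  [A.lim ++ "q"]
24. n12.wid = false  [terminal]
25. n11.idx = 10  [len(D.val) + 7]
26. n11.pre = false  [false]
27. n11.lab = 17  [len(D.val) + 14]
28. n6.live = false  [B.live > 12]
29. n13.lim = "u"  [if A₀.live then D.val else "u"]
30. n13.off = "xr"  ["xr"]
31. n13.fin = 27  [len(D.val) + 25]
32. n14.cnt = true  [terminal]
33. n13.live = true  [true]
34. n5.idx = 18  [len(D.val) + 16]
35. n5.pre = false  [A₁.live == false]
36. n5.lab = 29  [29]
37. n15.cnt = false  [D.idx == D.lab]
38. n16.off = true  [true]
39. n17.val = "nv"  ["nv"]
40. n18.cnt = false  [terminal]
41. n19.wid = true  [terminal]
42. n17.idx = 21  [len(D.val) + 19]
43. n17.pre = true  [g.wid == true]
44. n17.lab = 13  [len(D.val) + 11]
45. n20.off = false  [D.pre == false]
46. n21.depth = 24  [terminal]
47. n22.cnt = false  [terminal]
48. n20.lab = "zn"  ["zn"]
49. n20.live = 7  [7]
50. n23.lim = "pzn"  ["p" ++ B₁.lab]
51. n23.off = "znu"  [B₁.lab ++ "u"]
52. n23.fin = -5  [D.lab - 18]
53. n24.depth = 16  [terminal]
54. n23.live = false  [h.depth == A.fin]
55. n16.lab = "znz"  [B₁.lab ++ "z"]
56. n16.live = -1  [(if B₀.off then D.lab else B₁.live) - 14]
57. n15.acc = false  [S.cnt == true]
58. n0.acc = true  [D.lab > 28]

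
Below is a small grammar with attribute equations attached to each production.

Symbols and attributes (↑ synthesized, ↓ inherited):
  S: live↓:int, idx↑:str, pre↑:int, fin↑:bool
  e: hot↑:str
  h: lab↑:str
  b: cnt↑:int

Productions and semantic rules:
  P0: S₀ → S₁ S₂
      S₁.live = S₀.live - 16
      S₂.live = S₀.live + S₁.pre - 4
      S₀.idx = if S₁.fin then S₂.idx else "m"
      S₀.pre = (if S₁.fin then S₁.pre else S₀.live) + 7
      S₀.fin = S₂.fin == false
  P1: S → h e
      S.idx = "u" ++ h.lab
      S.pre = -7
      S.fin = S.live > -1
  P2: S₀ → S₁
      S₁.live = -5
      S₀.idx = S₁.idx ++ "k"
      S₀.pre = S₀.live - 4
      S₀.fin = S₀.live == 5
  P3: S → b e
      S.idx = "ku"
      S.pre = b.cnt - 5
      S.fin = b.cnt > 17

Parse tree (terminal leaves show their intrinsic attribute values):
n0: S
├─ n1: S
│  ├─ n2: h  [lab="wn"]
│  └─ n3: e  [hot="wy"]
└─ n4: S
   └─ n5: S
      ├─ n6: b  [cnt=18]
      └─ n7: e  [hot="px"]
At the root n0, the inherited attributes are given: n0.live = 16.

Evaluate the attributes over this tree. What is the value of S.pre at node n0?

1. n0.live = 16  [given at root]
2. n1.live = 0  [S₀.live - 16]
3. n2.lab = "wn"  [terminal]
4. n3.hot = "wy"  [terminal]
5. n1.idx = "uwn"  ["u" ++ h.lab]
6. n1.pre = -7  [-7]
7. n1.fin = true  [S.live > -1]
8. n4.live = 5  [S₀.live + S₁.pre - 4]
9. n5.live = -5  [-5]
10. n6.cnt = 18  [terminal]
11. n7.hot = "px"  [terminal]
12. n5.idx = "ku"  ["ku"]
13. n5.pre = 13  [b.cnt - 5]
14. n5.fin = true  [b.cnt > 17]
15. n4.idx = "kuk"  [S₁.idx ++ "k"]
16. n4.pre = 1  [S₀.live - 4]
17. n4.fin = true  [S₀.live == 5]
18. n0.idx = "kuk"  [if S₁.fin then S₂.idx else "m"]
19. n0.pre = 0  [(if S₁.fin then S₁.pre else S₀.live) + 7]
20. n0.fin = false  [S₂.fin == false]

0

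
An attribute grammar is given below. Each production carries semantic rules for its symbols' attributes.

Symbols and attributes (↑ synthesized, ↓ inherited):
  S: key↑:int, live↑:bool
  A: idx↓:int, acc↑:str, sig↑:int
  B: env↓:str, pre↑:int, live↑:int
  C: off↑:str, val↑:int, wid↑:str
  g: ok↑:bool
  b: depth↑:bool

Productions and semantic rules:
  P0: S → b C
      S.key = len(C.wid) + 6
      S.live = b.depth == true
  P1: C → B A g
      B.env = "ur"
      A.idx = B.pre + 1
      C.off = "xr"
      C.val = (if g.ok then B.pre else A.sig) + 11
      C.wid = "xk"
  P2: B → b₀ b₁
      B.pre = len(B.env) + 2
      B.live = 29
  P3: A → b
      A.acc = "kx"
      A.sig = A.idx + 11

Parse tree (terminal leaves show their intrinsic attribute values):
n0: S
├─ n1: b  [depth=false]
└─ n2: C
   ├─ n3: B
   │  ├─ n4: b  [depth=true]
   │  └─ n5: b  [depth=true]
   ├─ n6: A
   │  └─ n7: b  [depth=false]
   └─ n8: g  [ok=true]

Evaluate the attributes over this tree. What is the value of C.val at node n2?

1. n1.depth = false  [terminal]
2. n3.env = "ur"  ["ur"]
3. n4.depth = true  [terminal]
4. n5.depth = true  [terminal]
5. n3.pre = 4  [len(B.env) + 2]
6. n3.live = 29  [29]
7. n6.idx = 5  [B.pre + 1]
8. n7.depth = false  [terminal]
9. n6.acc = "kx"  ["kx"]
10. n6.sig = 16  [A.idx + 11]
11. n8.ok = true  [terminal]
12. n2.off = "xr"  ["xr"]
13. n2.val = 15  [(if g.ok then B.pre else A.sig) + 11]
14. n2.wid = "xk"  ["xk"]
15. n0.key = 8  [len(C.wid) + 6]
16. n0.live = false  [b.depth == true]

15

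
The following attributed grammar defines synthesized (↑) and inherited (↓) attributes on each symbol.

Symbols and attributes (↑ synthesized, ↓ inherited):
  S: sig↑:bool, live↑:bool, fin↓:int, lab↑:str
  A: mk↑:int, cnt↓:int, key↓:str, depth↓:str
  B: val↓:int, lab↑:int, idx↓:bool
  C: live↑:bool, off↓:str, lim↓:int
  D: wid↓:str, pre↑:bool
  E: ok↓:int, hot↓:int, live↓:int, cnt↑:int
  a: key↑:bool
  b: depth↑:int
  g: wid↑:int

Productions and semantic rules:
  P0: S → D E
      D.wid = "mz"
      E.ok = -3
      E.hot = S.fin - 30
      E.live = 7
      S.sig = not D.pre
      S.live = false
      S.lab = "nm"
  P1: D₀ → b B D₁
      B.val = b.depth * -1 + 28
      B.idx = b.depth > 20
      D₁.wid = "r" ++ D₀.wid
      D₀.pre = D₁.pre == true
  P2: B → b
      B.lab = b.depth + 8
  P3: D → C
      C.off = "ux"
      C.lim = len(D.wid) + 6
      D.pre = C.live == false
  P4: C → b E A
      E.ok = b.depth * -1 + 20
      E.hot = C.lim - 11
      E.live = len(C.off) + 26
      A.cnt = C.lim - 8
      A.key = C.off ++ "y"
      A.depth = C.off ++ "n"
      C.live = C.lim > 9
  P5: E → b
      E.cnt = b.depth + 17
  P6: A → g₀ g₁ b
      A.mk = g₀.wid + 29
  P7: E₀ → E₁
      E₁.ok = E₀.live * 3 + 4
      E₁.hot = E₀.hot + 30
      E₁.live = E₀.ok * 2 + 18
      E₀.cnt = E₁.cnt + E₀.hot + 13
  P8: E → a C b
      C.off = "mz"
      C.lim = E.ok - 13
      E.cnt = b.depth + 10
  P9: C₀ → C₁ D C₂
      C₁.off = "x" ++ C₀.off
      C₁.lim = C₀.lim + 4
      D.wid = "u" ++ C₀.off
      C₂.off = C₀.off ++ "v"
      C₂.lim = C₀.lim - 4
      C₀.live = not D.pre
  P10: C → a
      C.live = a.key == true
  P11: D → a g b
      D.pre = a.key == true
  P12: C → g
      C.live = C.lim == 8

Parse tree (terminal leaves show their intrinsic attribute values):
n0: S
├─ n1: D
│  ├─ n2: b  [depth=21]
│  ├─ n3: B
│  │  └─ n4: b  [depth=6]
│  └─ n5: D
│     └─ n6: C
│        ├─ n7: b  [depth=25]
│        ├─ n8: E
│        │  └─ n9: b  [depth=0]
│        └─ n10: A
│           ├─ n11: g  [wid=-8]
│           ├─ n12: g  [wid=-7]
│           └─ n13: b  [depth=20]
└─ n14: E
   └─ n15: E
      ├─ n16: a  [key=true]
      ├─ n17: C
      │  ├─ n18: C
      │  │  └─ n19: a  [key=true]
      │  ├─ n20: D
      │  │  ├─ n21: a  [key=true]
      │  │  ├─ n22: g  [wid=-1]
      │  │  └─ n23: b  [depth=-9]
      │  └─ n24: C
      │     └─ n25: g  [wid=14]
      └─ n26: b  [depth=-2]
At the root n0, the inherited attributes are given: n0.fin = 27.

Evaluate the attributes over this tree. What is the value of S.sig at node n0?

1. n0.fin = 27  [given at root]
2. n1.wid = "mz"  ["mz"]
3. n2.depth = 21  [terminal]
4. n3.val = 7  [b.depth * -1 + 28]
5. n3.idx = true  [b.depth > 20]
6. n4.depth = 6  [terminal]
7. n3.lab = 14  [b.depth + 8]
8. n5.wid = "rmz"  ["r" ++ D₀.wid]
9. n6.off = "ux"  ["ux"]
10. n6.lim = 9  [len(D.wid) + 6]
11. n7.depth = 25  [terminal]
12. n8.ok = -5  [b.depth * -1 + 20]
13. n8.hot = -2  [C.lim - 11]
14. n8.live = 28  [len(C.off) + 26]
15. n9.depth = 0  [terminal]
16. n8.cnt = 17  [b.depth + 17]
17. n10.cnt = 1  [C.lim - 8]
18. n10.key = "uxy"  [C.off ++ "y"]
19. n10.depth = "uxn"  [C.off ++ "n"]
20. n11.wid = -8  [terminal]
21. n12.wid = -7  [terminal]
22. n13.depth = 20  [terminal]
23. n10.mk = 21  [g₀.wid + 29]
24. n6.live = false  [C.lim > 9]
25. n5.pre = true  [C.live == false]
26. n1.pre = true  [D₁.pre == true]
27. n14.ok = -3  [-3]
28. n14.hot = -3  [S.fin - 30]
29. n14.live = 7  [7]
30. n15.ok = 25  [E₀.live * 3 + 4]
31. n15.hot = 27  [E₀.hot + 30]
32. n15.live = 12  [E₀.ok * 2 + 18]
33. n16.key = true  [terminal]
34. n17.off = "mz"  ["mz"]
35. n17.lim = 12  [E.ok - 13]
36. n18.off = "xmz"  ["x" ++ C₀.off]
37. n18.lim = 16  [C₀.lim + 4]
38. n19.key = true  [terminal]
39. n18.live = true  [a.key == true]
40. n20.wid = "umz"  ["u" ++ C₀.off]
41. n21.key = true  [terminal]
42. n22.wid = -1  [terminal]
43. n23.depth = -9  [terminal]
44. n20.pre = true  [a.key == true]
45. n24.off = "mzv"  [C₀.off ++ "v"]
46. n24.lim = 8  [C₀.lim - 4]
47. n25.wid = 14  [terminal]
48. n24.live = true  [C.lim == 8]
49. n17.live = false  [not D.pre]
50. n26.depth = -2  [terminal]
51. n15.cnt = 8  [b.depth + 10]
52. n14.cnt = 18  [E₁.cnt + E₀.hot + 13]
53. n0.sig = false  [not D.pre]
54. n0.live = false  [false]
55. n0.lab = "nm"  ["nm"]

false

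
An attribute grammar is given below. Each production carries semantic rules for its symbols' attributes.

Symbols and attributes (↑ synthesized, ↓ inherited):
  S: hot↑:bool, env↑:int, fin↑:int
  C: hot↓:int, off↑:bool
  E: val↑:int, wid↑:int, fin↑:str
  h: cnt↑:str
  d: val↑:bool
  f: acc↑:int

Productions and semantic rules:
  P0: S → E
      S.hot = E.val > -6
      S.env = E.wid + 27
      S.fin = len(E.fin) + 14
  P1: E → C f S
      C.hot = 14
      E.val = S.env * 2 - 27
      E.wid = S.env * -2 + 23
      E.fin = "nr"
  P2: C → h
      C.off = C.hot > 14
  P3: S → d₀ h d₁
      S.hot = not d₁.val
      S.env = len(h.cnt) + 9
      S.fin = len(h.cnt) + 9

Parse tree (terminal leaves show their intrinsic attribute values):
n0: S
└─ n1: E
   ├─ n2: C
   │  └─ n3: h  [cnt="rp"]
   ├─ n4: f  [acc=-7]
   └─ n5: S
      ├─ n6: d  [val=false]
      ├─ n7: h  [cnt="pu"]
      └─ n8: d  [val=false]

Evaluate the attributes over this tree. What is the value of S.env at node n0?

28

1. n2.hot = 14  [14]
2. n3.cnt = "rp"  [terminal]
3. n2.off = false  [C.hot > 14]
4. n4.acc = -7  [terminal]
5. n6.val = false  [terminal]
6. n7.cnt = "pu"  [terminal]
7. n8.val = false  [terminal]
8. n5.hot = true  [not d₁.val]
9. n5.env = 11  [len(h.cnt) + 9]
10. n5.fin = 11  [len(h.cnt) + 9]
11. n1.val = -5  [S.env * 2 - 27]
12. n1.wid = 1  [S.env * -2 + 23]
13. n1.fin = "nr"  ["nr"]
14. n0.hot = true  [E.val > -6]
15. n0.env = 28  [E.wid + 27]
16. n0.fin = 16  [len(E.fin) + 14]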